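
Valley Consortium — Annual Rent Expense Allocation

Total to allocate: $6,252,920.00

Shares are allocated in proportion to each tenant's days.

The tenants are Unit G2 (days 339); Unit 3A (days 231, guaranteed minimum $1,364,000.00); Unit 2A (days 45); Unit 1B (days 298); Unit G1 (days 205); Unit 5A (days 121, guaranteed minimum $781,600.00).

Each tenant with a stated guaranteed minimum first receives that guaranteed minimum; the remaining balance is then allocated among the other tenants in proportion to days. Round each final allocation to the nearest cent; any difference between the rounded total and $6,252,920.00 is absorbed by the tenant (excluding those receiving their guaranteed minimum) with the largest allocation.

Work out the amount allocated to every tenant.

Unit G2: $1,569,764.92; Unit 3A: $1,364,000.00; Unit 2A: $208,375.87; Unit 1B: $1,379,911.34; Unit G1: $949,267.87; Unit 5A: $781,600.00

Guaranteed amounts: Unit 3A $1,364,000.00; Unit 5A $781,600.00. Residual $4,107,320.00.
Residual split over remaining days 887: Unit G2 1,569,764.9154 → $1,569,764.92; Unit 2A 208,375.8737 → $208,375.87; Unit 1B 1,379,911.3416 → $1,379,911.34; Unit G1 949,267.8692 → $949,267.87.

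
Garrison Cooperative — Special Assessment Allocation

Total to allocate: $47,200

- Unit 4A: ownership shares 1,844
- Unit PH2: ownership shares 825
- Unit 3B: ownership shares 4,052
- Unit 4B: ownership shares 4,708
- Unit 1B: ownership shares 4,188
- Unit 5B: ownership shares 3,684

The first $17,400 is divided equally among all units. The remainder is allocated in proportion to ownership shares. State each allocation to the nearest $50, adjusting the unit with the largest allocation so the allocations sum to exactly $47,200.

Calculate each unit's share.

Unit 4A: $5,750; Unit PH2: $4,150; Unit 3B: $9,150; Unit 4B: $10,200; Unit 1B: $9,350; Unit 5B: $8,600

First tranche $17,400 split equally: $2,900 each.
Remainder $29,800 by ownership shares (total 19,301): Unit 4A 2,847.06 → $2,850; Unit PH2 1,273.77 → $1,250; Unit 3B 6,256.13 → $6,250; Unit 4B 7,268.97 → $7,250; Unit 1B 6,466.11 → $6,450; Unit 5B 5,687.95 → $5,700.
Rounding difference +$50 on remainder applied to Unit 4B.
Totals: Unit 4A $2,900 + $2,850 = $5,750; Unit PH2 $2,900 + $1,250 = $4,150; Unit 3B $2,900 + $6,250 = $9,150; Unit 4B $2,900 + $7,300 = $10,200; Unit 1B $2,900 + $6,450 = $9,350; Unit 5B $2,900 + $5,700 = $8,600.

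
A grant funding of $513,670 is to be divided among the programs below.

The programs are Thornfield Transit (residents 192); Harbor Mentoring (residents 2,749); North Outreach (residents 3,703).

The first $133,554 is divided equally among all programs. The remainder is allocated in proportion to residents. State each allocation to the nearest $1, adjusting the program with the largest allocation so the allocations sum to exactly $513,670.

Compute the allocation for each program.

Thornfield Transit: $55,503; Harbor Mentoring: $201,794; North Outreach: $256,373

First tranche $133,554 split equally: $44,518 each.
Remainder $380,116 by residents (total 6,644): Thornfield Transit 10,984.69 → $10,985; Harbor Mentoring 157,275.57 → $157,276; North Outreach 211,855.74 → $211,856.
Rounding difference −$1 on remainder applied to North Outreach.
Totals: Thornfield Transit $44,518 + $10,985 = $55,503; Harbor Mentoring $44,518 + $157,276 = $201,794; North Outreach $44,518 + $211,855 = $256,373.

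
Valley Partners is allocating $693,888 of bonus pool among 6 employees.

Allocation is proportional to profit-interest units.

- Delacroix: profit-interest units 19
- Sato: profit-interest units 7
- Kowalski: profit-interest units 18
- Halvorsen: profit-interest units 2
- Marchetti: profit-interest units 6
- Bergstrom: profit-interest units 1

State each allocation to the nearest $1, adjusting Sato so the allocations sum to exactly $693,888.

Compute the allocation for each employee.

Combined profit-interest units = 53.
Proportional shares: Delacroix 19/53 × $693,888 = 248,752.30; Sato 7/53 × $693,888 = 91,645.58; Kowalski 18/53 × $693,888 = 235,660.08; Halvorsen 2/53 × $693,888 = 26,184.45; Marchetti 6/53 × $693,888 = 78,553.36; Bergstrom 1/53 × $693,888 = 13,092.23.
After rounding ($1): Delacroix $248,752; Sato $91,646; Kowalski $235,660; Halvorsen $26,184; Marchetti $78,553; Bergstrom $13,092. Sum = $693,887.
Difference $693,888 − $693,887 = +$1 applied to Sato: Sato becomes $91,647.

Delacroix: $248,752 | Sato: $91,647 | Kowalski: $235,660 | Halvorsen: $26,184 | Marchetti: $78,553 | Bergstrom: $13,092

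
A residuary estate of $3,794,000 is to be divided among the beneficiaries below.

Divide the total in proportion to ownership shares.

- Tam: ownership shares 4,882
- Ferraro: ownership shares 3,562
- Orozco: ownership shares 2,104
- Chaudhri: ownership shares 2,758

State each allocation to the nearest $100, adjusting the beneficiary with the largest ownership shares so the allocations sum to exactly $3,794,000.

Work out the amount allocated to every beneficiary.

Ownership shares total: 13,306.
Raw shares: Tam 4,882/13,306 × $3,794,000 = 1,392,026.75; Ferraro 3,562/13,306 × $3,794,000 = 1,015,649.18; Orozco 2,104/13,306 × $3,794,000 = 599,923.04; Chaudhri 2,758/13,306 × $3,794,000 = 786,401.02.
At nearest $100: Tam $1,392,000; Ferraro $1,015,600; Orozco $599,900; Chaudhri $786,400. Sum = $3,793,900.
Difference $3,794,000 − $3,793,900 = +$100 applied to largest ownership shares (Tam): Tam becomes $1,392,100.

Tam: $1,392,100 · Ferraro: $1,015,600 · Orozco: $599,900 · Chaudhri: $786,400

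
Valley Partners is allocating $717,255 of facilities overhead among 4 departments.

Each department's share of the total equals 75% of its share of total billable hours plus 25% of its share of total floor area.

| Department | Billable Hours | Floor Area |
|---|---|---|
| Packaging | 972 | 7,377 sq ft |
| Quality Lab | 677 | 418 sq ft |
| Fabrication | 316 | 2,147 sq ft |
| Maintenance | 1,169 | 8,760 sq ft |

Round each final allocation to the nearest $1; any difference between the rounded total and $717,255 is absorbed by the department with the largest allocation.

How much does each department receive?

Billable hours total 3,134; floor area total 18,702.
Composite weights (75% billable hours + 25% floor area): Packaging 0.3312; Quality Lab 0.1676; Fabrication 0.1043; Maintenance 0.3969.
Unrounded shares: Packaging 237,571.02; Quality Lab 120,212.68; Fabrication 74,825.73; Maintenance 284,645.58.
After rounding ($1): Packaging $237,571; Quality Lab $120,213; Fabrication $74,826; Maintenance $284,646. Sum = $717,256.
Difference $717,255 − $717,256 = −$1 applied to largest allocation (Maintenance): Maintenance becomes $284,645.

Packaging: $237,571; Quality Lab: $120,213; Fabrication: $74,826; Maintenance: $284,645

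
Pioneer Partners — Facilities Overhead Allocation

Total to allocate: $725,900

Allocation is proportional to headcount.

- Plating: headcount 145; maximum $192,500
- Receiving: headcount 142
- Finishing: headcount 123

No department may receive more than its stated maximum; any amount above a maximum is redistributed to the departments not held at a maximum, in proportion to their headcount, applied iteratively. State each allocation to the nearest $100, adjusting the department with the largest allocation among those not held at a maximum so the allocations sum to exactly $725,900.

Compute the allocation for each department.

Headcount total: 410.
Unconstrained shares: Plating 256,720.73; Receiving 251,409.27; Finishing 217,770.00.
Cap binds for Plating ($192,500); remaining pool $533,400 reallocated over remaining headcount 265.
Remaining shares: Receiving 285,821.89 → $285,800; Finishing 247,578.11 → $247,600.

Plating: $192,500 · Receiving: $285,800 · Finishing: $247,600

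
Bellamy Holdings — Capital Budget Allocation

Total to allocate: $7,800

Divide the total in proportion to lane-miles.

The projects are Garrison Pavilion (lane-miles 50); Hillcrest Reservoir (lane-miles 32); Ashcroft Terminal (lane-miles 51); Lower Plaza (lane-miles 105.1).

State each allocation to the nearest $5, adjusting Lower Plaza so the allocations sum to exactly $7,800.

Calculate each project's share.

Sum of lane-miles: 238.1.
Unrounded shares: Garrison Pavilion 50/238.1 × $7,800 = 1,637.97; Hillcrest Reservoir 32/238.1 × $7,800 = 1,048.30; Ashcroft Terminal 51/238.1 × $7,800 = 1,670.73; Lower Plaza 105.1/238.1 × $7,800 = 3,443.01.
After rounding ($5): Garrison Pavilion $1,640; Hillcrest Reservoir $1,050; Ashcroft Terminal $1,670; Lower Plaza $3,445. Sum = $7,805.
Difference $7,800 − $7,805 = −$5 applied to Lower Plaza: Lower Plaza becomes $3,440.

Garrison Pavilion: $1,640; Hillcrest Reservoir: $1,050; Ashcroft Terminal: $1,670; Lower Plaza: $3,440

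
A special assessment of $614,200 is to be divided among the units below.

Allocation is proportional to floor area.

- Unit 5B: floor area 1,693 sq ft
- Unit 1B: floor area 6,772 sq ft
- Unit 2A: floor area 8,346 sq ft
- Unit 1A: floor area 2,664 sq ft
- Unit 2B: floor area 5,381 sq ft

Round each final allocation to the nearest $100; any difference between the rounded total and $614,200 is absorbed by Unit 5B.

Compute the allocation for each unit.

Unit 5B: $41,900; Unit 1B: $167,300; Unit 2A: $206,200; Unit 1A: $65,800; Unit 2B: $133,000

Combined floor area = 24,856.
Raw shares: Unit 5B 1,693/24,856 × $614,200 = 41,834.59; Unit 1B 6,772/24,856 × $614,200 = 167,338.36; Unit 2A 8,346/24,856 × $614,200 = 206,232.43; Unit 1A 2,664/24,856 × $614,200 = 65,828.32; Unit 2B 5,381/24,856 × $614,200 = 132,966.29.
Rounded to nearest $100: Unit 5B $41,800; Unit 1B $167,300; Unit 2A $206,200; Unit 1A $65,800; Unit 2B $133,000. Sum = $614,100.
Difference $614,200 − $614,100 = +$100 applied to Unit 5B: Unit 5B becomes $41,900.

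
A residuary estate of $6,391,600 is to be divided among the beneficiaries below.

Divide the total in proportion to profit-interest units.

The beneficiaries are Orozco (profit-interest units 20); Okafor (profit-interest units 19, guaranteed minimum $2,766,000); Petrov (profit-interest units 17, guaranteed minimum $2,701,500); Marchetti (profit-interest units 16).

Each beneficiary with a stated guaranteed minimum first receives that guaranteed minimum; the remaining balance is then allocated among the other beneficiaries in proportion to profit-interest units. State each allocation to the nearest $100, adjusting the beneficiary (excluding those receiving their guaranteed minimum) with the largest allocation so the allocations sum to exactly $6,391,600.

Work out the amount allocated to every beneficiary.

Orozco: $513,400 | Okafor: $2,766,000 | Petrov: $2,701,500 | Marchetti: $410,700

Minimums first: Okafor $2,766,000; Petrov $2,701,500. Remaining pool $924,100.
Remaining pool split over remaining profit-interest units 36: Orozco 513,388.89 → $513,400; Marchetti 410,711.11 → $410,700.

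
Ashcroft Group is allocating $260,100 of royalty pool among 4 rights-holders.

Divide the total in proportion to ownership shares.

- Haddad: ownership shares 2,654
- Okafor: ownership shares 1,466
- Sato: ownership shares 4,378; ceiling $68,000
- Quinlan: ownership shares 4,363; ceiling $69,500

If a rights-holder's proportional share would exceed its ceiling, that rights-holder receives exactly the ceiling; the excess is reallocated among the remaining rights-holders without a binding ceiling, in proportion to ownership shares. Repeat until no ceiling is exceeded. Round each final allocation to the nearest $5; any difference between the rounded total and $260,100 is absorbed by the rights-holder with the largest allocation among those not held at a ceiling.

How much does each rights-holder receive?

Haddad: $78,975 | Okafor: $43,625 | Sato: $68,000 | Quinlan: $69,500

Ownership shares total: 12,861.
Pro-rata shares before constraints: Haddad 53,674.32; Okafor 29,648.29; Sato 88,540.38; Quinlan 88,237.02.
Held at cap: Sato ($68,000), Quinlan ($69,500); remaining pool $122,600 reallocated over remaining ownership shares 4,120.
Shares after redistribution: Haddad 78,975.83 → $78,975; Okafor 43,624.17 → $43,625.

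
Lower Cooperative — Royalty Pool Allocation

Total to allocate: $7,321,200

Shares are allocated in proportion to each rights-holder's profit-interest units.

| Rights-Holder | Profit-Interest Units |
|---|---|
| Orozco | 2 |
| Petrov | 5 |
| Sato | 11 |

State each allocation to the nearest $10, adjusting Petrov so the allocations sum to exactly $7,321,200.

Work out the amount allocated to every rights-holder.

Total profit-interest units = 18.
Unrounded shares: Orozco 2/18 × $7,321,200 = 813,466.67; Petrov 5/18 × $7,321,200 = 2,033,666.67; Sato 11/18 × $7,321,200 = 4,474,066.67.
Rounded to nearest $10: Orozco $813,470; Petrov $2,033,670; Sato $4,474,070. Sum = $7,321,210.
Difference $7,321,200 − $7,321,210 = −$10 applied to Petrov: Petrov becomes $2,033,660.

Orozco: $813,470 | Petrov: $2,033,660 | Sato: $4,474,070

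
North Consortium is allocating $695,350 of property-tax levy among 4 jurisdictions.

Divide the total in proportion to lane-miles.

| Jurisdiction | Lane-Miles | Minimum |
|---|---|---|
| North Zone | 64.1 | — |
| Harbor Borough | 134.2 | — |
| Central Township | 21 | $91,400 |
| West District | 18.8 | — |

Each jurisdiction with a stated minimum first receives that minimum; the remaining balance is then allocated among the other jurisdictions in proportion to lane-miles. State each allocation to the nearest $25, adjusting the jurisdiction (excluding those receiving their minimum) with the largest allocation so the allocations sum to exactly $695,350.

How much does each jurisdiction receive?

Fund the minimums — Central Township $91,400. Balance $603,950.
Balance split over remaining lane-miles 217.1: North Zone 178,319.65 → $178,325; Harbor Borough 373,330.68 → $373,325; West District 52,299.68 → $52,300.

North Zone: $178,325 · Harbor Borough: $373,325 · Central Township: $91,400 · West District: $52,300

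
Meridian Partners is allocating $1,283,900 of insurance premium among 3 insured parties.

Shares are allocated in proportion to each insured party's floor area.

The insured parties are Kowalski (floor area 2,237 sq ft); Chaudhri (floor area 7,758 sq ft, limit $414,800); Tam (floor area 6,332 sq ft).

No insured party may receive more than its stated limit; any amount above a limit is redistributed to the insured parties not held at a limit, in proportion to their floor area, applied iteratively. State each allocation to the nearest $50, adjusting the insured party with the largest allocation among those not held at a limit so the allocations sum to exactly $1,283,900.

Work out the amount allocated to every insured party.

Total floor area = 16,327.
Pro-rata shares before constraints: Kowalski 175,910.11; Chaudhri 610,062.85; Tam 497,927.04.
Cap binds for Chaudhri ($414,800); residual $869,100 reallocated over remaining floor area 8,569.
Remaining shares: Kowalski 226,884.90 → $226,900; Tam 642,215.10 → $642,200.

Kowalski: $226,900 · Chaudhri: $414,800 · Tam: $642,200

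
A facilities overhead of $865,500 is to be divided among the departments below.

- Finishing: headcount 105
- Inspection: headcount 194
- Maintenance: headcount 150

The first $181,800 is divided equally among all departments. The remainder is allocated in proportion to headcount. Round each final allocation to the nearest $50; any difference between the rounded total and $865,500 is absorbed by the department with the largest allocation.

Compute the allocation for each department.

Finishing: $220,500; Inspection: $356,000; Maintenance: $289,000

Equal tier: $181,800 ÷ 3 = $60,600 apiece.
Remainder $683,700 by headcount (total 449): Finishing 159,885.30 → $159,900; Inspection 295,407.13 → $295,400; Maintenance 228,407.57 → $228,400.
Totals: Finishing $60,600 + $159,900 = $220,500; Inspection $60,600 + $295,400 = $356,000; Maintenance $60,600 + $228,400 = $289,000.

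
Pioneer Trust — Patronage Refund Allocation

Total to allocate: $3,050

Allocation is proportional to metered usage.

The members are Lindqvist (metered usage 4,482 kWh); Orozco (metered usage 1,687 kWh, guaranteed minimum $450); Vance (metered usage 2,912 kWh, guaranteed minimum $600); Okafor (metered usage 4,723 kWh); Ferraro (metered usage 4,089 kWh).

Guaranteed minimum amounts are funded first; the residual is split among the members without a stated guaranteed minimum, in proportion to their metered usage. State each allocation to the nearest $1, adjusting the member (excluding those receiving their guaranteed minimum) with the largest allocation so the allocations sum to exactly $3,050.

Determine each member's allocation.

Lindqvist: $674 · Orozco: $450 · Vance: $600 · Okafor: $711 · Ferraro: $615

Minimums first: Orozco $450; Vance $600. Remaining pool $2,000.
Remaining pool split over remaining metered usage 13,294: Lindqvist 674.29 → $674; Okafor 710.55 → $711; Ferraro 615.16 → $615.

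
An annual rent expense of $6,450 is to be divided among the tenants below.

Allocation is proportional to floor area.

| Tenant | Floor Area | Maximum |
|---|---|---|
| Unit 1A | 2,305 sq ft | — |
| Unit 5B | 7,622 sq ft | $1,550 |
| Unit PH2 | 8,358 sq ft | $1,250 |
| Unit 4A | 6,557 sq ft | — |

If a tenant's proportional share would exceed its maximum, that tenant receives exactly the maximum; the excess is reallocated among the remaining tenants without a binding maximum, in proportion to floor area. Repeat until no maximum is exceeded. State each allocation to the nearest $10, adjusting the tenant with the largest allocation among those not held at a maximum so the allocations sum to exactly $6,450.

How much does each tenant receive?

Combined floor area = 24,842.
Proportional shares (ignoring caps): Unit 1A 598.47; Unit 5B 1,978.98; Unit PH2 2,170.08; Unit 4A 1,702.47.
Cap binds for Unit 5B ($1,550), Unit PH2 ($1,250); balance $3,650 reallocated over remaining floor area 8,862.
Shares after redistribution: Unit 1A 949.36 → $950; Unit 4A 2,700.64 → $2,700.

Unit 1A: $950; Unit 5B: $1,550; Unit PH2: $1,250; Unit 4A: $2,700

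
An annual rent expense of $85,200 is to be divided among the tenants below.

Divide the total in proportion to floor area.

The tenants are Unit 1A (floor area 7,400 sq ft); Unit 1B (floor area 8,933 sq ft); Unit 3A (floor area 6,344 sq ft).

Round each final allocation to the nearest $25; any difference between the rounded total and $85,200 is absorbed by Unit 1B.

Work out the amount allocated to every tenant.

Sum of floor area: 22,677.
Pro-rata amounts: Unit 1A 7,400/22,677 × $85,200 = 27,802.62; Unit 1B 8,933/22,677 × $85,200 = 33,562.27; Unit 3A 6,344/22,677 × $85,200 = 23,835.11.
After rounding ($25): Unit 1A $27,800; Unit 1B $33,550; Unit 3A $23,825. Sum = $85,175.
Difference $85,200 − $85,175 = +$25 applied to Unit 1B: Unit 1B becomes $33,575.

Unit 1A: $27,800; Unit 1B: $33,575; Unit 3A: $23,825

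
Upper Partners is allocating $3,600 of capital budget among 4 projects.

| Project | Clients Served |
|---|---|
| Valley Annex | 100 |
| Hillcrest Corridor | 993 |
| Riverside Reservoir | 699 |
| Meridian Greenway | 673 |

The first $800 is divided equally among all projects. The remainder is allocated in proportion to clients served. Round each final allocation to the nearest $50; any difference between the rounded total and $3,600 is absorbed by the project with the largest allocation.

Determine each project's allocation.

$800 shared equally gives $200 per project.
Remainder $2,800 by clients served (total 2,465): Valley Annex 113.59 → $100; Hillcrest Corridor 1,127.95 → $1,150; Riverside Reservoir 794.00 → $800; Meridian Greenway 764.46 → $750.
Totals: Valley Annex $200 + $100 = $300; Hillcrest Corridor $200 + $1,150 = $1,350; Riverside Reservoir $200 + $800 = $1,000; Meridian Greenway $200 + $750 = $950.

Valley Annex: $300; Hillcrest Corridor: $1,350; Riverside Reservoir: $1,000; Meridian Greenway: $950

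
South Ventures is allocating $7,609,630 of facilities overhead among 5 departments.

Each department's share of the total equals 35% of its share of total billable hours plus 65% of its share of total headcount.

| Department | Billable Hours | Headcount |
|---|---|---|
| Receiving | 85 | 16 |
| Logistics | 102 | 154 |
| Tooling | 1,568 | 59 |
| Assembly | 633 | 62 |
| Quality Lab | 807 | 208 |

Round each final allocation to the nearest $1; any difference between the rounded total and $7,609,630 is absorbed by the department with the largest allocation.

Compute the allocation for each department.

Receiving: $229,454 · Logistics: $1,611,529 · Tooling: $1,891,922 · Assembly: $1,142,238 · Quality Lab: $2,734,487

Billable hours total 3,195; headcount total 499.
Combined weights (35% billable hours + 65% headcount): Receiving 0.0302; Logistics 0.2118; Tooling 0.2486; Assembly 0.1501; Quality Lab 0.3593.
Raw shares: Receiving 229,453.99; Logistics 1,611,528.72; Tooling 1,891,922.16; Assembly 1,142,237.77; Quality Lab 2,734,487.36.
After rounding ($1): Receiving $229,454; Logistics $1,611,529; Tooling $1,891,922; Assembly $1,142,238; Quality Lab $2,734,487. Sum = $7,609,630.
Rounded total matches; no reconciliation needed.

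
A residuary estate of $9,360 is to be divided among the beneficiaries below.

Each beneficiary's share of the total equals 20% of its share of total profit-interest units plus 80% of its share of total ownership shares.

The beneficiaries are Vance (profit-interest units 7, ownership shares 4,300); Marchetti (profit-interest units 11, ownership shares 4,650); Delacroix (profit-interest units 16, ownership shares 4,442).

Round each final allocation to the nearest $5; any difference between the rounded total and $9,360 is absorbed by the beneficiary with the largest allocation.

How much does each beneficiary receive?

Profit-interest units total 34; ownership shares total 13,392.
Combined weights (20% profit-interest units + 80% ownership shares): Vance 0.2980; Marchetti 0.3425; Delacroix 0.3595.
Pro-rata amounts: Vance 2,789.71; Marchetti 3,205.65; Delacroix 3,364.64.
Rounded to nearest $5: Vance $2,790; Marchetti $3,205; Delacroix $3,365. Sum = $9,360.
No rounding difference to absorb.

Vance: $2,790; Marchetti: $3,205; Delacroix: $3,365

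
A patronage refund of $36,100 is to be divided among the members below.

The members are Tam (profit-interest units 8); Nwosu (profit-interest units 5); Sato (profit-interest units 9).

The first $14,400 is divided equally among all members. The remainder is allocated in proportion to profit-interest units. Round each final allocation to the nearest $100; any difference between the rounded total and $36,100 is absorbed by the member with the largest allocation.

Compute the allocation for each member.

$14,400 shared equally gives $4,800 per member.
Remainder $21,700 by profit-interest units (total 22): Tam 7,890.91 → $7,900; Nwosu 4,931.82 → $4,900; Sato 8,877.27 → $8,900.
Totals: Tam $4,800 + $7,900 = $12,700; Nwosu $4,800 + $4,900 = $9,700; Sato $4,800 + $8,900 = $13,700.

Tam: $12,700 · Nwosu: $9,700 · Sato: $13,700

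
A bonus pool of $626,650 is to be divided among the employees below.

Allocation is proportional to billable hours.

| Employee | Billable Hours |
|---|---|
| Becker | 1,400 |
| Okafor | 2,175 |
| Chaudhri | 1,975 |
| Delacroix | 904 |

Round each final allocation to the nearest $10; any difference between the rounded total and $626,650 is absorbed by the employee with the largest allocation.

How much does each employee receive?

Becker: $135,930; Okafor: $211,190; Chaudhri: $191,760; Delacroix: $87,770

Combined billable hours = 6,454.
Proportional shares: Becker 1,400/6,454 × $626,650 = 135,932.75; Okafor 2,175/6,454 × $626,650 = 211,181.24; Chaudhri 1,975/6,454 × $626,650 = 191,762.28; Delacroix 904/6,454 × $626,650 = 87,773.72.
At nearest $10: Becker $135,930; Okafor $211,180; Chaudhri $191,760; Delacroix $87,770. Sum = $626,640.
Difference $626,650 − $626,640 = +$10 applied to largest allocation (Okafor): Okafor becomes $211,190.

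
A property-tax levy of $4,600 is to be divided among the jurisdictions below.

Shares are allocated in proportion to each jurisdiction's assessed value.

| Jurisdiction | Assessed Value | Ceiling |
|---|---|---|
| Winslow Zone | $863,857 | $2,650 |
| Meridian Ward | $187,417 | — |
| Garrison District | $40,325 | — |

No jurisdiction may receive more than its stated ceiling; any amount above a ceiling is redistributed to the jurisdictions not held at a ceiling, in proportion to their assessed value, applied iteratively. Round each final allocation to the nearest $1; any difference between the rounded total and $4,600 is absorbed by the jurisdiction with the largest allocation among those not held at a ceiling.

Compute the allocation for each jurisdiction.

Winslow Zone: $2,650 | Meridian Ward: $1,605 | Garrison District: $345

Total assessed value = 1,091,599.
Pro-rata shares before constraints: Winslow Zone 3,640.29; Meridian Ward 789.78; Garrison District 169.93.
Held at cap: Winslow Zone ($2,650); balance $1,950 reallocated over remaining assessed value 227,742.
Shares after redistribution: Meridian Ward 1,604.72 → $1,605; Garrison District 345.28 → $345.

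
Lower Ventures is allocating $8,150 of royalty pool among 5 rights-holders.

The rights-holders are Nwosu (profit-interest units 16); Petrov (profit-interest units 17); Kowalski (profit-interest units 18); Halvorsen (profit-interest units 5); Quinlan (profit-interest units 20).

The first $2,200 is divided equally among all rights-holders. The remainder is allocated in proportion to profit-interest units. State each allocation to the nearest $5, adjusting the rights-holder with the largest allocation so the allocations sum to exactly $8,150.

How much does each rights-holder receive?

First tranche $2,200 split equally: $440 each.
Remainder $5,950 by profit-interest units (total 76): Nwosu 1,252.63 → $1,255; Petrov 1,330.92 → $1,330; Kowalski 1,409.21 → $1,410; Halvorsen 391.45 → $390; Quinlan 1,565.79 → $1,565.
Totals: Nwosu $440 + $1,255 = $1,695; Petrov $440 + $1,330 = $1,770; Kowalski $440 + $1,410 = $1,850; Halvorsen $440 + $390 = $830; Quinlan $440 + $1,565 = $2,005.

Nwosu: $1,695 · Petrov: $1,770 · Kowalski: $1,850 · Halvorsen: $830 · Quinlan: $2,005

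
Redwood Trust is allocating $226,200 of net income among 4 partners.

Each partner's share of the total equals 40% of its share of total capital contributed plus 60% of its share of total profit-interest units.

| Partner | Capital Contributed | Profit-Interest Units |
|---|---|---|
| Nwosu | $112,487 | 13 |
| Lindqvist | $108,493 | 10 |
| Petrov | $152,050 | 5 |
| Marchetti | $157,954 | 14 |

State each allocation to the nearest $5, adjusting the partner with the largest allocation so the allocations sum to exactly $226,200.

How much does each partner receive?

Totals — capital contributed 530,984, profit-interest units 42.
Combined weights (40% capital contributed + 60% profit-interest units): Nwosu 0.2705; Lindqvist 0.2246; Petrov 0.1860; Marchetti 0.3190.
Raw shares: Nwosu 61,176.43; Lindqvist 50,801.56; Petrov 42,066.56; Marchetti 72,155.46.
Rounded to nearest $5: Nwosu $61,175; Lindqvist $50,800; Petrov $42,065; Marchetti $72,155. Sum = $226,195.
Difference $226,200 − $226,195 = +$5 applied to largest allocation (Marchetti): Marchetti becomes $72,160.

Nwosu: $61,175 | Lindqvist: $50,800 | Petrov: $42,065 | Marchetti: $72,160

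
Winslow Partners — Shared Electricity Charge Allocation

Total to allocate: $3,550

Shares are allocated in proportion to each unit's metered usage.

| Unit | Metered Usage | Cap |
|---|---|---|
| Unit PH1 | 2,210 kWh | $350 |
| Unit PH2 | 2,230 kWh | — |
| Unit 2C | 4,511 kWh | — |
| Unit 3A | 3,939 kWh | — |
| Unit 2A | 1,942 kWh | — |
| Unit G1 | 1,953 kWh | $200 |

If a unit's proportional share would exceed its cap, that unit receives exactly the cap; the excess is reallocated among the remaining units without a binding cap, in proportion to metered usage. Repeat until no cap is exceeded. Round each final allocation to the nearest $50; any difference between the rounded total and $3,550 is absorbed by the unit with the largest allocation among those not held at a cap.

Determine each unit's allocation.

Unit PH1: $350 | Unit PH2: $550 | Unit 2C: $1,050 | Unit 3A: $950 | Unit 2A: $450 | Unit G1: $200

Metered usage total: 16,785.
Unconstrained shares: Unit PH1 467.41; Unit PH2 471.64; Unit 2C 954.07; Unit 3A 833.09; Unit 2A 410.73; Unit G1 413.06.
Held at cap: Unit PH1 ($350), Unit G1 ($200); balance $3,000 reallocated over remaining metered usage 12,622.
Redistributed shares: Unit PH2 530.03 → $550; Unit 2C 1,072.18 → $1,050; Unit 3A 936.22 → $950; Unit 2A 461.58 → $450.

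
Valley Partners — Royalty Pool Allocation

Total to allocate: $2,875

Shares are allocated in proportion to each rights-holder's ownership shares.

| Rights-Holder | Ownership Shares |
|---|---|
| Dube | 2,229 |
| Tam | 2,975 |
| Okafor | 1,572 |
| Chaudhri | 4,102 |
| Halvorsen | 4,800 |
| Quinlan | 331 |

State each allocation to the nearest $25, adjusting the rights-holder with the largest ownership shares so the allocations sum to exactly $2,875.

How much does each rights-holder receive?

Dube: $400; Tam: $525; Okafor: $275; Chaudhri: $725; Halvorsen: $900; Quinlan: $50

Combined ownership shares = 2,229 + 2,975 + 1,572 + 4,102 + 4,800 + 331 = 16,009.
Raw shares: Dube 400.30; Tam 534.27; Okafor 282.31; Chaudhri 736.66; Halvorsen 862.02; Quinlan 59.44.
Rounded to nearest $25: Dube $400; Tam $525; Okafor $275; Chaudhri $725; Halvorsen $850; Quinlan $50. Sum = $2,825.
Difference $2,875 − $2,825 = +$50 applied to largest ownership shares (Halvorsen): Halvorsen becomes $900.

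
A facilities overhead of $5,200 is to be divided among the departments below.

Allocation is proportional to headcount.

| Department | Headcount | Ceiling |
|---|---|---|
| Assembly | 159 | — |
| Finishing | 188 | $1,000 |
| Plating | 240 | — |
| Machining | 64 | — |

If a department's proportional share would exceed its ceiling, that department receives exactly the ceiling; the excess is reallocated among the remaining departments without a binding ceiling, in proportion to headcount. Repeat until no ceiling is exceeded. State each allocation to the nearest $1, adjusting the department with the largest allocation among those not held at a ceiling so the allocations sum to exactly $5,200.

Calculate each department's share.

Total headcount = 651.
Pro-rata shares before constraints: Assembly 1,270.05; Finishing 1,501.69; Plating 1,917.05; Machining 511.21.
Capped: Finishing ($1,000); residual $4,200 reallocated over remaining headcount 463.
Remaining shares: Assembly 1,442.33 → $1,442; Plating 2,177.11 → $2,177; Machining 580.56 → $581.

Assembly: $1,442 · Finishing: $1,000 · Plating: $2,177 · Machining: $581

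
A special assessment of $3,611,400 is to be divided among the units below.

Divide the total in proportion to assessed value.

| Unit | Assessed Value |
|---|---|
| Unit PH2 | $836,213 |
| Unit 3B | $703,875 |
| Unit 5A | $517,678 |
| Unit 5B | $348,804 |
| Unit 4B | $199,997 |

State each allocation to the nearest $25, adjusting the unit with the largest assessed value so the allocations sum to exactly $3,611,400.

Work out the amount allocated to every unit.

Combined assessed value = 836,213 + 703,875 + 517,678 + 348,804 + 199,997 = 2,606,567.
Pro-rata amounts: Unit PH2 1,158,573.57; Unit 3B 975,219.20; Unit 5A 717,243.15; Unit 5B 483,268.13; Unit 4B 277,095.95.
Rounded to nearest $25: Unit PH2 $1,158,575; Unit 3B $975,225; Unit 5A $717,250; Unit 5B $483,275; Unit 4B $277,100. Sum = $3,611,425.
Difference $3,611,400 − $3,611,425 = −$25 applied to largest assessed value (Unit PH2): Unit PH2 becomes $1,158,550.

Unit PH2: $1,158,550 · Unit 3B: $975,225 · Unit 5A: $717,250 · Unit 5B: $483,275 · Unit 4B: $277,100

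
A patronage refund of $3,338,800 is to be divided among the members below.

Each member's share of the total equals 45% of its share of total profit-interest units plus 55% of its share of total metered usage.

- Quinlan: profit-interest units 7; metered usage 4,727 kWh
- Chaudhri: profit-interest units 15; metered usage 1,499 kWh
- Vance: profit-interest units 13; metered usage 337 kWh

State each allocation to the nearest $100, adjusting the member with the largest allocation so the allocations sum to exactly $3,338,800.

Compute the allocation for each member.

Profit-interest units total 35; metered usage total 6,563.
Blended shares (45% profit-interest units + 55% metered usage): Quinlan 0.4861; Chaudhri 0.3185; Vance 0.1954.
Raw shares: Quinlan 1,623,115.68; Chaudhri 1,063,334.51; Vance 652,349.82.
At nearest $100: Quinlan $1,623,100; Chaudhri $1,063,300; Vance $652,300. Sum = $3,338,700.
Difference $3,338,800 − $3,338,700 = +$100 applied to largest allocation (Quinlan): Quinlan becomes $1,623,200.

Quinlan: $1,623,200 · Chaudhri: $1,063,300 · Vance: $652,300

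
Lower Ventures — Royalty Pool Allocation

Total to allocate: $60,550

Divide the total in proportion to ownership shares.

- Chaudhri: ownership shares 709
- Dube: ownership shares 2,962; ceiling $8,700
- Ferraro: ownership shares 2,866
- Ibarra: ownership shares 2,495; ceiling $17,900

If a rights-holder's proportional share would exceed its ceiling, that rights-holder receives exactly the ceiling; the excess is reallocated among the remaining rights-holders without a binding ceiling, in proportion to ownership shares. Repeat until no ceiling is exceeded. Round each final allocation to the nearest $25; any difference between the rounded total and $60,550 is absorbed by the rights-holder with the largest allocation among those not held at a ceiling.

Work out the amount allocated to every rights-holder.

Sum of ownership shares: 9,032.
Unconstrained shares: Chaudhri 4,753.09; Dube 19,857.07; Ferraro 19,213.50; Ibarra 16,726.33.
Cap binds for Dube ($8,700); balance $51,850 reallocated over remaining ownership shares 6,070.
Cap binds for Ibarra ($17,900); balance $33,950 reallocated over remaining ownership shares 3,575.
Remaining shares: Chaudhri 6,733.02 → $6,725; Ferraro 27,216.98 → $27,225.

Chaudhri: $6,725 · Dube: $8,700 · Ferraro: $27,225 · Ibarra: $17,900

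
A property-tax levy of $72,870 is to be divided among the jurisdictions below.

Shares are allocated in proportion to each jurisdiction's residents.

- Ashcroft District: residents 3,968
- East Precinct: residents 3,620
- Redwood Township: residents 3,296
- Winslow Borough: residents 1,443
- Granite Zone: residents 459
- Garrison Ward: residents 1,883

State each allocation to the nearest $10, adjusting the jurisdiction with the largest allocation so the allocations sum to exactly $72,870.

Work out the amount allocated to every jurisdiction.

Ashcroft District: $19,720; East Precinct: $17,980; Redwood Township: $16,370; Winslow Borough: $7,170; Granite Zone: $2,280; Garrison Ward: $9,350

Residents total: 14,669.
Raw shares: Ashcroft District 3,968/14,669 × $72,870 = 19,711.51; East Precinct 3,620/14,669 × $72,870 = 17,982.78; Redwood Township 3,296/14,669 × $72,870 = 16,373.27; Winslow Borough 1,443/14,669 × $72,870 = 7,168.27; Granite Zone 459/14,669 × $72,870 = 2,280.14; Garrison Ward 1,883/14,669 × $72,870 = 9,354.03.
At nearest $10: Ashcroft District $19,710; East Precinct $17,980; Redwood Township $16,370; Winslow Borough $7,170; Granite Zone $2,280; Garrison Ward $9,350. Sum = $72,860.
Difference $72,870 − $72,860 = +$10 applied to largest allocation (Ashcroft District): Ashcroft District becomes $19,720.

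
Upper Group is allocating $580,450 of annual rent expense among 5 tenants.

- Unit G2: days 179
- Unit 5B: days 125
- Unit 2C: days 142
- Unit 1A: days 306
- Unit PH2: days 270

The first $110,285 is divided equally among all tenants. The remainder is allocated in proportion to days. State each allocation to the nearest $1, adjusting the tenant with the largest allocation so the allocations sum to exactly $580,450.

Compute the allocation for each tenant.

First tranche $110,285 split equally: $22,057 each.
Remainder $470,165 by days (total 1,022): Unit G2 82,347.88 → $82,348; Unit 5B 57,505.504 → $57,506; Unit 2C 65,326.25 → $65,326; Unit 1A 140,773.47 → $140,773; Unit PH2 124,211.89 → $124,212.
Totals: Unit G2 $22,057 + $82,348 = $104,405; Unit 5B $22,057 + $57,506 = $79,563; Unit 2C $22,057 + $65,326 = $87,383; Unit 1A $22,057 + $140,773 = $162,830; Unit PH2 $22,057 + $124,212 = $146,269.

Unit G2: $104,405 · Unit 5B: $79,563 · Unit 2C: $87,383 · Unit 1A: $162,830 · Unit PH2: $146,269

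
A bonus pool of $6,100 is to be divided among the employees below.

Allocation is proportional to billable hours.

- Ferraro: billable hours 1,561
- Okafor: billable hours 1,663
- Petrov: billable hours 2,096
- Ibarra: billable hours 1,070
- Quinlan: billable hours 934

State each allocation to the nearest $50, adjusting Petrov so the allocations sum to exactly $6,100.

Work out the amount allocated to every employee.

Ferraro: $1,300 | Okafor: $1,400 | Petrov: $1,700 | Ibarra: $900 | Quinlan: $800

Sum of billable hours: 7,324.
Pro-rata amounts: Ferraro 1,561/7,324 × $6,100 = 1,300.12; Okafor 1,663/7,324 × $6,100 = 1,385.08; Petrov 2,096/7,324 × $6,100 = 1,745.71; Ibarra 1,070/7,324 × $6,100 = 891.18; Quinlan 934/7,324 × $6,100 = 777.91.
After rounding ($50): Ferraro $1,300; Okafor $1,400; Petrov $1,750; Ibarra $900; Quinlan $800. Sum = $6,150.
Difference $6,100 − $6,150 = −$50 applied to Petrov: Petrov becomes $1,700.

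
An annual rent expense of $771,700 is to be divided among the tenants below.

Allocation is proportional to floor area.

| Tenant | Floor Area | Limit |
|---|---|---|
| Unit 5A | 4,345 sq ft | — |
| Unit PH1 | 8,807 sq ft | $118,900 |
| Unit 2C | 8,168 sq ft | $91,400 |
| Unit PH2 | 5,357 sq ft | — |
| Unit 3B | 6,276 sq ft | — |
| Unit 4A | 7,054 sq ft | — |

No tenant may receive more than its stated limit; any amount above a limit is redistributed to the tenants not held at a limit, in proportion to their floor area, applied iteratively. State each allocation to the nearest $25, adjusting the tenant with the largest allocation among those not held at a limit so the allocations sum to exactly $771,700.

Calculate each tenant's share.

Combined floor area = 40,007.
Unconstrained shares: Unit 5A 83,811.25; Unit PH1 169,879.32; Unit 2C 157,553.57; Unit PH2 103,331.84; Unit 3B 121,058.54; Unit 4A 136,065.48.
Capped: Unit PH1 ($118,900), Unit 2C ($91,400); remaining pool $561,400 reallocated over remaining floor area 23,032.
Remaining shares: Unit 5A 105,908.43 → $105,900; Unit PH2 130,575.71 → $130,575; Unit 3B 152,976.14 → $152,975; Unit 4A 171,939.72 → $171,950.

Unit 5A: $105,900 · Unit PH1: $118,900 · Unit 2C: $91,400 · Unit PH2: $130,575 · Unit 3B: $152,975 · Unit 4A: $171,950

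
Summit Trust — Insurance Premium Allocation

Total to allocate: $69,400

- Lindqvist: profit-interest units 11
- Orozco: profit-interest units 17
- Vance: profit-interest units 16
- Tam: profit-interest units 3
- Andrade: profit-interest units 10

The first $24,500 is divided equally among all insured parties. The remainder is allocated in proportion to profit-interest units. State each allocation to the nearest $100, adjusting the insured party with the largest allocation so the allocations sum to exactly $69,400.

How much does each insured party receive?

Lindqvist: $13,600 · Orozco: $18,200 · Vance: $17,500 · Tam: $7,300 · Andrade: $12,800

First tranche $24,500 split equally: $4,900 each.
Remainder $44,900 by profit-interest units (total 57): Lindqvist 8,664.91 → $8,700; Orozco 13,391.23 → $13,400; Vance 12,603.51 → $12,600; Tam 2,363.16 → $2,400; Andrade 7,877.19 → $7,900.
Rounding difference −$100 on remainder applied to Orozco.
Totals: Lindqvist $4,900 + $8,700 = $13,600; Orozco $4,900 + $13,300 = $18,200; Vance $4,900 + $12,600 = $17,500; Tam $4,900 + $2,400 = $7,300; Andrade $4,900 + $7,900 = $12,800.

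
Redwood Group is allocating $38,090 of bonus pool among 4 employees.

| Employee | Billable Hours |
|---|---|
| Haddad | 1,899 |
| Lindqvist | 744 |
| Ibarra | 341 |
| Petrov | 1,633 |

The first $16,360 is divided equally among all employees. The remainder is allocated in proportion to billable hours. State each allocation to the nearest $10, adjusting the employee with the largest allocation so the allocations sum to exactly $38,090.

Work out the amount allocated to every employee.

Haddad: $13,030 · Lindqvist: $7,590 · Ibarra: $5,690 · Petrov: $11,780

First tranche $16,360 split equally: $4,090 each.
Remainder $21,730 by billable hours (total 4,617): Haddad 8,937.68 → $8,940; Lindqvist 3,501.65 → $3,500; Ibarra 1,604.92 → $1,600; Petrov 7,685.75 → $7,690.
Totals: Haddad $4,090 + $8,940 = $13,030; Lindqvist $4,090 + $3,500 = $7,590; Ibarra $4,090 + $1,600 = $5,690; Petrov $4,090 + $7,690 = $11,780.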